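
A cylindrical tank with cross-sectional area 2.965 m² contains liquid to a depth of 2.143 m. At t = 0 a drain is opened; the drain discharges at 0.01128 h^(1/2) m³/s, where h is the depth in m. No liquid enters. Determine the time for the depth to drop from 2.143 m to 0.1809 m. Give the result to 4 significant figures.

546.0 s

Mass balance (ρ constant): A dh/dt = −0.01128 √h.
∫ h^(−1/2) dh = −(0.01128/A) ∫ dt, giving 2√h = 2√h₀ − (0.01128/A) t.
t = 2A(√h₀ − √h)/0.01128 = 2·2.965·(√2.143 − √0.1809)/0.01128
  = 5.93000 × (1.46390 − 0.425323) / 0.01128 = 545.989 s.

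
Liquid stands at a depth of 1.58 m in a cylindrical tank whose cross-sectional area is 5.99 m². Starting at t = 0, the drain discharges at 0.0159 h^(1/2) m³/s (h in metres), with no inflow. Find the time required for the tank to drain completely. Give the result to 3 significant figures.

With no inflow, A dh/dt = −0.0159 √h.
This is separable: 2 d(√h)/dt = −0.0159/A, so √h = √h₀ − (0.0159/(2A)) t.
Tank is empty when √h = 0: t_empty = 2A√h₀/0.0159.
t_empty = 2·5.99·√1.58/0.0159 = 11.980·1.2570/0.0159 = 947.08 s.

947 s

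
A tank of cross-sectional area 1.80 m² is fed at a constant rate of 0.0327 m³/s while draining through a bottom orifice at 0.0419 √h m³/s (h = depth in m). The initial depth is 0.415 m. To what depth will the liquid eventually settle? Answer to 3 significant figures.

A dh/dt = Q_in − 0.0419 √h. Steady state requires inflow = outflow:
Q_in = 0.0419 √h_ss ⇒ √h_ss = 0.0327/0.0419 = 0.78043.
h_ss = 0.78043² = 0.60907 m. (Since h₀ = 0.415 m < h_ss, the level will rise toward this value.)

0.609 m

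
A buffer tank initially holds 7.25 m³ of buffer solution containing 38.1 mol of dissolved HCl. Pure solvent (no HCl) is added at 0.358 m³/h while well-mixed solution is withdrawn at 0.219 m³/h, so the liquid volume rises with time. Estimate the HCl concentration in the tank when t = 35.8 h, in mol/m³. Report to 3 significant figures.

1.37 mol/m³

Total volume: dV/dt = Q_in − Q_out = 0.13900 m³/h, so V(t) = 7.25 + 0.13900 t and V(35.8) = 12.226 m³.
Solute balance: dm/dt = 0 − Q_out C = −Q_out m/V(t).
Separate: dm/m = −Q_out dt/V(t) ⇒ ln(m/m₀) = −(Q_out/(Q_in−Q_out)) ln(V/V₀).
m = m₀ (V₀/V)^(Q_out/(Q_in−Q_out)) = 38.1 × (7.25/12.226)^(1.5755) = 16.724 mol.
C = m/V = 16.724/12.226 = 1.3679 mol/m³.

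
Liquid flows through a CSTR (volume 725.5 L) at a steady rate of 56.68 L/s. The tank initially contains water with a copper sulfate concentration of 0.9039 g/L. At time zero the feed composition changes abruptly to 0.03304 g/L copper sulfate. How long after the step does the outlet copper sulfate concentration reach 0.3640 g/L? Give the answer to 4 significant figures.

12.38 s

Species balance: V dC/dt = Q(C_in − C) ⇒ τ = V/Q = 12.7999 s.
C(t) = C_in + (C₀ − C_in) e^(−t/τ). Set C = 0.3640 and solve for t:
e^(−t/τ) = (C − C_in)/(C₀ − C_in) = (0.3640 − 0.03304)/(0.9039 − 0.03304) = 0.380038
t = −τ ln(…) = 12.7999 × 0.967484 = 12.3837 s.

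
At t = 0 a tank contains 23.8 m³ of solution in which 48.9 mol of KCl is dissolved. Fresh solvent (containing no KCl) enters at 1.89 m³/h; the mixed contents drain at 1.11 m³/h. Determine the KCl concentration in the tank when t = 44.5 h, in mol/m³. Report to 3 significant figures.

0.232 mol/m³

Total volume: dV/dt = Q_in − Q_out = 0.78000 m³/h, so V(t) = 23.8 + 0.78000 t and V(44.5) = 58.510 m³.
No KCl enters, so dm/dt = −Q_out · (m/V).
dm/m = −Q_out dt/(V₀ + 0.78000 t); integrating gives ln(m/m₀) = −(Q_out/(Q_in−Q_out)) ln(V/V₀).
m = m₀ (V₀/V)^(Q_out/(Q_in−Q_out)) = 48.9 × (23.8/58.510)^(1.4231) = 13.595 mol.
C = m/V = 13.595/58.510 = 0.23235 mol/m³.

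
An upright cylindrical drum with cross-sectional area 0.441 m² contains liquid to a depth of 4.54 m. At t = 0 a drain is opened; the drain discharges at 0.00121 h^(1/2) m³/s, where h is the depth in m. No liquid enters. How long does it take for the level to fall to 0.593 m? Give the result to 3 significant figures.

With no inflow, A dh/dt = −0.00121 √h.
∫ h^(−1/2) dh = −(0.00121/A) ∫ dt, giving 2√h = 2√h₀ − (0.00121/A) t.
t = 2A(√h₀ − √h)/0.00121 = 2·0.441·(√4.54 − √0.593)/0.00121
  = 0.88200 × (2.1307 − 0.77006) / 0.00121 = 991.82 s.

992 s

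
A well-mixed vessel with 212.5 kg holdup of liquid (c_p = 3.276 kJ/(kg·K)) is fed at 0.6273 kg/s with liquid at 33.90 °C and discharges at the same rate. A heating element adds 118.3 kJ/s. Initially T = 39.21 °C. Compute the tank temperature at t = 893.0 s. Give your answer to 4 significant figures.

First-law balance (no shaft work): M c_p dT/dt = ṁ c_p (T_in − T) + 118.3.
Rearrange: dT/dt = (T_ss − T)/τ with τ = M/ṁ = 338.753 s and T_ss = T_in + Q̇/(ṁ c_p) = 91.4659 °C.
T approaches T_ss exponentially: T(t) = T_ss + (T₀ − T_ss) e^(−t/τ).
T(893.0) = 91.4659 + (-52.2559)·e^(−893.0/338.753) = 91.4659 + (-52.2559)·0.0716375 = 87.7224 °C.

87.72 °C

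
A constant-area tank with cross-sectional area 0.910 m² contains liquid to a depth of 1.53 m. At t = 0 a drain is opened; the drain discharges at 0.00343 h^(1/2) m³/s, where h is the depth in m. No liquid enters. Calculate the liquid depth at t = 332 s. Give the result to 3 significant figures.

With no inflow, A dh/dt = −0.00343 √h.
∫ h^(−1/2) dh = −(0.00343/A) ∫ dt, giving 2√h = 2√h₀ − (0.00343/A) t.
√h = √1.53 − 0.00343·332/(2·0.910) = 1.2369 − 0.62569 = 0.61124.
h = 0.61124² = 0.37361 m.

0.374 m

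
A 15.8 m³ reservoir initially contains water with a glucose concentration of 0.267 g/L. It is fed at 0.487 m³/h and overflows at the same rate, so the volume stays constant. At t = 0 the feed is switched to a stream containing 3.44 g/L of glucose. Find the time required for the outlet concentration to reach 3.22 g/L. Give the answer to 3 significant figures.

Transient balance on the dissolved component: V dC/dt = Q(C_in − C), so τ = V/Q = 32.444 h.
C(t) = C_in + (C₀ − C_in) e^(−t/τ). Set C = 3.22 and solve for t:
e^(−t/τ) = (C − C_in)/(C₀ − C_in) = (3.22 − 3.44)/(0.267 − 3.44) = 0.069335
t = −τ ln(…) = 32.444 × 2.6688 = 86.585 h.

86.6 h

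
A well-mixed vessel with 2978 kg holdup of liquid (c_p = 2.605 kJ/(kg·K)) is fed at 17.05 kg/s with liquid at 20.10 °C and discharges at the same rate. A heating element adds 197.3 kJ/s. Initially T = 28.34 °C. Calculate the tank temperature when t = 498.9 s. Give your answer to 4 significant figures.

M c_p dT/dt = ṁ c_p (T_in − T) + Q̇.
τ = M/ṁ = 174.663 s; T_ss = T_in + Q̇/(ṁ c_p) = 20.10 + 197.3/(17.05·2.605) = 24.5422 °C.
Solution: T(t) = T_ss + (T₀ − T_ss) e^(−t/τ).
T(498.9) = 24.5422 + (3.79783)·e^(−498.9/174.663) = 24.5422 + (3.79783)·0.0574775 = 24.7605 °C.

24.76 °C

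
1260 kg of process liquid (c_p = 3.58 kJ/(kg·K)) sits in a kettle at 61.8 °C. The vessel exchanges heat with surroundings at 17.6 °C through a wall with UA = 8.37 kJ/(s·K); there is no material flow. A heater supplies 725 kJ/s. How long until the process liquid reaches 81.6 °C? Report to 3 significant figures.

339 s

Lumped-capacitance energy balance: M c_p dT/dt = UA(T_amb − T) + Q̇.
τ = M c_p/UA = 538.92 s; T_ss = T_amb + Q̇/UA = 17.6 + 725/8.37 = 104.22 °C.
T(t) = T_ss + (T₀ − T_ss)e^(−t/τ); set T = 81.6:
t = −τ ln[(T − T_ss)/(T₀ − T_ss)] = −538.92 · ln(0.53323) = 338.88 s.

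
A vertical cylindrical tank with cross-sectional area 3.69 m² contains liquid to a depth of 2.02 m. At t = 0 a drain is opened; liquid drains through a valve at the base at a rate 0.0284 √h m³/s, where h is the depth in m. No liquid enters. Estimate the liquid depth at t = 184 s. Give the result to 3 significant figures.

Mass balance (ρ constant): A dh/dt = −0.0284 √h.
∫ h^(−1/2) dh = −(0.0284/A) ∫ dt, giving 2√h = 2√h₀ − (0.0284/A) t.
√h = √2.02 − 0.0284·184/(2·3.69) = 1.4213 − 0.70808 = 0.71319.
h = 0.71319² = 0.50864 m.

0.509 m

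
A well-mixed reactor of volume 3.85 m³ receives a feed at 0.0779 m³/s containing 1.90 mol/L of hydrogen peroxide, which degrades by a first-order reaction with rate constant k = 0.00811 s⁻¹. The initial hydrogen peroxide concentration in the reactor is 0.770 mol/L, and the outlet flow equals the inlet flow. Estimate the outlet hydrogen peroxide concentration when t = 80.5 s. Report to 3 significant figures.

Accumulation = in − out − consumed: V dC/dt = Q C_in − Q C − k V C.
dC/dt = (Q/V) C_in − (Q/V + k) C; effective rate a = Q/V + k = 0.020234 + 0.00811 = 0.028344 s⁻¹.
C_ss = Q C_in/(Q + kV) = 1.3564 mol/L; C(t) = C_ss + (C₀ − C_ss) e^(−a t).
C(80.5) = 1.3564 + (-0.58635)·e^(−0.028344·80.5) = 1.3564 + (-0.58635)·0.10211 = 1.2965 mol/L.

1.30 mol/L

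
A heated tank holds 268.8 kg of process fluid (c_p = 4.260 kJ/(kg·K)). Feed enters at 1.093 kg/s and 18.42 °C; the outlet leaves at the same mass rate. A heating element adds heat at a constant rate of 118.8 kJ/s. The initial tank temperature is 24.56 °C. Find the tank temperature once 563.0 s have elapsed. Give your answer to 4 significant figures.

M c_p dT/dt = ṁ c_p (T_in − T) + Q̇.
τ = M/ṁ = 245.929 s; T_ss = T_in + Q̇/(ṁ c_p) = 18.42 + 118.8/(1.093·4.260) = 43.9345 °C.
This is linear first-order; T(t) = T_ss + (T₀ − T_ss) e^(−t/τ).
T(563.0) = 43.9345 + (-19.3745)·e^(−563.0/245.929) = 43.9345 + (-19.3745)·0.101339 = 41.9711 °C.

41.97 °C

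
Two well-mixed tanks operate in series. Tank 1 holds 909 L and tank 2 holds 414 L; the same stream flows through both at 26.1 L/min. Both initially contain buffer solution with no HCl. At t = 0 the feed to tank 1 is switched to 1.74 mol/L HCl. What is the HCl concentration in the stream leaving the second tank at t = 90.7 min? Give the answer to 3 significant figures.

Species balance on tank i: dCᵢ/dt = (Cᵢ₋₁ − Cᵢ)/τᵢ with τᵢ = Vᵢ/Q.
τ₁ = 909/26.1 = 34.828 min; τ₂ = 414/26.1 = 15.862 min.
Tank 1: C₁ = C_in(1 − e^(−t/τ₁)). Tank 2 (τ₁ ≠ τ₂): C₂ = C_in[1 − (τ₁ e^(−t/τ₁) − τ₂ e^(−t/τ₂))/(τ₁ − τ₂)].
At t = 90.7: e^(−t/τ₁) = 0.073958, e^(−t/τ₂) = 0.0032861.
C₂ = 1.74·[1 − (34.828·0.073958 − 15.862·0.0032861)/(18.966)] = 1.74·0.86693 = 1.5085 mol/L.

1.51 mol/L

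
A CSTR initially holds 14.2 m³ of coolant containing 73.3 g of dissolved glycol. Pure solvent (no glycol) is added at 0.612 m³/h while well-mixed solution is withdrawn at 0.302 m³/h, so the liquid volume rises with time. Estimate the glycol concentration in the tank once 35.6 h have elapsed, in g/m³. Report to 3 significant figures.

Let m(t) be the amount of glycol. Volume: V(t) = V₀ + (Q_in − Q_out) t = 14.2 + 0.31000 t; V(35.6) = 25.236 m³.
Species balance (pure solvent in): dm/dt = −Q_out · m/V(t).
Separate: dm/m = −Q_out dt/V(t) ⇒ ln(m/m₀) = −(Q_out/(Q_in−Q_out)) ln(V/V₀).
m = m₀ (V₀/V)^(Q_out/(Q_in−Q_out)) = 73.3 × (14.2/25.236)^(0.97419) = 41.862 g.
C = m/V = 41.862/25.236 = 1.6588 g/m³.

1.66 g/m³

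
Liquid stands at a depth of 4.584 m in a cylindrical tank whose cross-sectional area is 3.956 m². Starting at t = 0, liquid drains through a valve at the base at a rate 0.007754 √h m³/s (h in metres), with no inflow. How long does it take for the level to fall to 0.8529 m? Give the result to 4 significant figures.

1242 s

With no inflow, A dh/dt = −0.007754 √h.
This is separable: 2 d(√h)/dt = −0.007754/A, so √h = √h₀ − (0.007754/(2A)) t.
t = 2A(√h₀ − √h)/0.007754 = 2·3.956·(√4.584 − √0.8529)/0.007754
  = 7.91200 × (2.14103 − 0.923526) / 0.007754 = 1242.31 s.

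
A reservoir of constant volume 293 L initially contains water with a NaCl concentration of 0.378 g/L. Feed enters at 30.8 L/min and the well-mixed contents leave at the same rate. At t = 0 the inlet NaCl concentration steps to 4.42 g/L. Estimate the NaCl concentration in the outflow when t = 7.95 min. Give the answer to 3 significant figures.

2.67 g/L

Mass balance on the solute (V constant): V dC/dt = Q(C_in − C).
So dC/dt = (C_in − C)/τ with τ = V/Q = 293/30.8 = 9.5130 min.
Integrating: C(t) = C_in + (C₀ − C_in) e^(−t/τ).
C(7.95) = 4.42 + (0.378 − 4.42)·e^(−7.95/9.5130) = 4.42 + (-4.0420)·0.43357 = 2.6675 g/L.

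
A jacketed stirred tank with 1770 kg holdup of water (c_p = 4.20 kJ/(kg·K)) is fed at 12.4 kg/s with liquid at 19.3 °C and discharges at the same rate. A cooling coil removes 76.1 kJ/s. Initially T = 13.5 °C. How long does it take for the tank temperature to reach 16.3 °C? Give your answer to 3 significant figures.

Heat balance on the well-mixed liquid: M c_p dT/dt = ṁ c_p (T_in − T) − 76.1.
τ = M/ṁ = 142.74 s; T_ss = T_in − Q̇/(ṁ c_p) = 17.839 °C.
T(t) = T_ss + (T₀ − T_ss) e^(−t/τ). Set T = 16.3:
e^(−t/τ) = (16.3 − 17.839)/(13.5 − 17.839) = 0.35466
t = −142.74 · ln(0.35466) = 147.97 s.

148 s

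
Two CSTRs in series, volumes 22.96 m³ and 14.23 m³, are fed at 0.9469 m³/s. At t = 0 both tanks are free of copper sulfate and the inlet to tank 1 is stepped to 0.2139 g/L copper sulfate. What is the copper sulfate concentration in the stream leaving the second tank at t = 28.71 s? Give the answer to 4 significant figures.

0.09334 g/L

Species balance on tank i: dCᵢ/dt = (Cᵢ₋₁ − Cᵢ)/τᵢ with τᵢ = Vᵢ/Q.
τ₁ = 22.96/0.9469 = 24.2475 s; τ₂ = 14.23/0.9469 = 15.0280 s.
Tank 1: C₁ = C_in(1 − e^(−t/τ₁)). Tank 2 (τ₁ ≠ τ₂): C₂ = C_in[1 − (τ₁ e^(−t/τ₁) − τ₂ e^(−t/τ₂))/(τ₁ − τ₂)].
At t = 28.71: e^(−t/τ₁) = 0.306041, e^(−t/τ₂) = 0.148016.
C₂ = 0.2139·[1 − (24.2475·0.306041 − 15.0280·0.148016)/(9.21956)] = 0.2139·0.436377 = 0.0933411 g/L.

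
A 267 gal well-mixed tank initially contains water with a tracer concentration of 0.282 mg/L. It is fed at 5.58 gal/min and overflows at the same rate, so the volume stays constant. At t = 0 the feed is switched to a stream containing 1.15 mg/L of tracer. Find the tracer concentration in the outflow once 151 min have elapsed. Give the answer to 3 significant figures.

1.11 mg/L

Mass balance on the solute (V constant): V dC/dt = Q(C_in − C).
Time constant τ = V/Q = 267/5.58 = 47.849 min.
This is linear first-order; C(t) = C_in + (C₀ − C_in) e^(−t/τ).
C(151) = 1.15 + (0.282 − 1.15)·e^(−151/47.849) = 1.15 + (-0.86800)·0.042607 = 1.1130 mg/L.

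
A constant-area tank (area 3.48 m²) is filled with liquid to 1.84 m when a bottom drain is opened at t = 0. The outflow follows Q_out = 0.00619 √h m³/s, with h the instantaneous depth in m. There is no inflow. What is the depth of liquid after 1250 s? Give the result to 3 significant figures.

With no inflow, A dh/dt = −0.00619 √h.
∫ h^(−1/2) dh = −(0.00619/A) ∫ dt, giving 2√h = 2√h₀ − (0.00619/A) t.
√h = √1.84 − 0.00619·1250/(2·3.48) = 1.3565 − 1.1117 = 0.24476.
h = 0.24476² = 0.059906 m.

0.0599 m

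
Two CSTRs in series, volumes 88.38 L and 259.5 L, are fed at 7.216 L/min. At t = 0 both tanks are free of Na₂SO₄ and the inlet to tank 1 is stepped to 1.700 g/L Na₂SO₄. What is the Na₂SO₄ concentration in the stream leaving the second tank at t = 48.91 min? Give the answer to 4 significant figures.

Each tank obeys Vᵢ dCᵢ/dt = Q(Cᵢ₋₁ − Cᵢ), so τᵢ = Vᵢ/Q.
τ₁ = 88.38/7.216 = 12.2478 min; τ₂ = 259.5/7.216 = 35.9618 min.
Solving the cascade with C₁(0)=C₂(0)=0 gives C₂(t) = C_in[1 − (τ₁ e^(−t/τ₁) − τ₂ e^(−t/τ₂))/(τ₁ − τ₂)].
At t = 48.91: e^(−t/τ₁) = 0.0184374, e^(−t/τ₂) = 0.256646.
C₂ = 1.700·[1 − (12.2478·0.0184374 − 35.9618·0.256646)/(-23.7140)] = 1.700·0.620324 = 1.05455 g/L.

1.055 g/L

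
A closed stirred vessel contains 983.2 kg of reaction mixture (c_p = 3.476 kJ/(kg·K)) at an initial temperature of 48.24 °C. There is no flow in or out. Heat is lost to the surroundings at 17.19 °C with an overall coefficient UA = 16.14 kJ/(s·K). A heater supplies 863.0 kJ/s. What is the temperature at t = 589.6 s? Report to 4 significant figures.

69.27 °C

First-law balance (no shaft work): M c_p dT/dt = −UA(T − T_amb) + Q̇.
dT/dt = (T_ss − T)/τ with T_ss = T_amb + Q̇/UA = 17.19 + 863.0/16.14 = 70.6596 °C, τ = M c_p/UA = 983.2·3.476/16.14 = 211.747 s.
Solution: T(t) = T_ss + (T₀ − T_ss) e^(−t/τ).
T(589.6) = 70.6596 + (-22.4196)·0.0617631 = 69.2749 °C.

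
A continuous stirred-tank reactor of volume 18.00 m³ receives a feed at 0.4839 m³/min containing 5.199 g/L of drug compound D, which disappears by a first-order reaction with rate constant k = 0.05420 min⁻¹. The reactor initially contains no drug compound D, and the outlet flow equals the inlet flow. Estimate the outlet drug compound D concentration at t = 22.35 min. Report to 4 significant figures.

V dC/dt = Q(C_in − C) − k V C.
dC/dt = (Q/V) C_in − (Q/V + k) C; effective rate a = Q/V + k = 0.0268833 + 0.05420 = 0.0810833 min⁻¹.
C_ss = Q C_in/(Q + kV) = 1.72374 g/L; C(t) = C_ss + (C₀ − C_ss) e^(−a t).
C(22.35) = 1.72374 + (-1.72374)·e^(−0.0810833·22.35) = 1.72374 + (-1.72374)·0.163292 = 1.44226 g/L.

1.442 g/L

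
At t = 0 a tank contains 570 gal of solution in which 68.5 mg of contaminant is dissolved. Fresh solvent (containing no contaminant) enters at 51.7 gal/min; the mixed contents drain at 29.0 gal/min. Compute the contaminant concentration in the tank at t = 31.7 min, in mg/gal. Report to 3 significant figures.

Total volume: dV/dt = Q_in − Q_out = 22.700 gal/min, so V(t) = 570 + 22.700 t and V(31.7) = 1289.6 gal.
Species balance (pure solvent in): dm/dt = −Q_out · m/V(t).
dm/m = −Q_out dt/(V₀ + 22.700 t); integrating gives ln(m/m₀) = −(Q_out/(Q_in−Q_out)) ln(V/V₀).
m = m₀ (V₀/V)^(Q_out/(Q_in−Q_out)) = 68.5 × (570/1289.6)^(1.2775) = 24.138 mg.
C = m/V = 24.138/1289.6 = 0.018718 mg/gal.

0.0187 mg/gal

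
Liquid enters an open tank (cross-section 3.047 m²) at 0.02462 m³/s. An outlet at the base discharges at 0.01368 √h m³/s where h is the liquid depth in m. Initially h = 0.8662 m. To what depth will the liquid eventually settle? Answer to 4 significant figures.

Level balance: A dh/dt = 0.02462 − 0.01368 √h. Setting dh/dt = 0:
Q_in = 0.01368 √h_ss ⇒ √h_ss = 0.02462/0.01368 = 1.79971.
h_ss = 1.79971² = 3.23895 m. (Since h₀ = 0.8662 m < h_ss, the level will rise toward this value.)

3.239 m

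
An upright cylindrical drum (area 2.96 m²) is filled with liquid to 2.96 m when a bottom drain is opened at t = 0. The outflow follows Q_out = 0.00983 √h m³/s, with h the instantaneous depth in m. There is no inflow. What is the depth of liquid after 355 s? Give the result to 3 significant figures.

1.28 m

With no inflow, A dh/dt = −0.00983 √h.
This is separable: 2 d(√h)/dt = −0.00983/A, so √h = √h₀ − (0.00983/(2A)) t.
√h = √2.96 − 0.00983·355/(2·2.96) = 1.7205 − 0.58947 = 1.1310.
h = 1.1310² = 1.2792 m.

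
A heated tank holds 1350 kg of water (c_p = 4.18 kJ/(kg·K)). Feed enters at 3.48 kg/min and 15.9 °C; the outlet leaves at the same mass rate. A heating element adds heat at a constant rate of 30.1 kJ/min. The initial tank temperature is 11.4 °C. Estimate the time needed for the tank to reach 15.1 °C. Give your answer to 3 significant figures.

M c_p dT/dt = ṁ c_p (T_in − T) + Q̇.
τ = M/ṁ = 387.93 min; T_ss = T_in + Q̇/(ṁ c_p) = 17.969 °C.
T(t) = T_ss + (T₀ − T_ss) e^(−t/τ). Set T = 15.1:
e^(−t/τ) = (15.1 − 17.969)/(11.4 − 17.969) = 0.43677
t = −387.93 · ln(0.43677) = 321.34 min.

321 min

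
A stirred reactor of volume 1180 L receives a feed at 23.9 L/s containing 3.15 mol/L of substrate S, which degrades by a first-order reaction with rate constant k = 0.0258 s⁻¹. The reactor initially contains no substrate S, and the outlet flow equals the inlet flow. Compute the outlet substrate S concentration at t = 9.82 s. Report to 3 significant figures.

0.504 mol/L

Accumulation = in − out − consumed: V dC/dt = Q C_in − Q C − k V C.
This is linear with rate a = Q/V + k = 0.046054 s⁻¹.
C_ss = Q C_in/(Q + kV) = 1.3853 mol/L; C(t) = C_ss + (C₀ − C_ss) e^(−a t).
C(9.82) = 1.3853 + (-1.3853)·e^(−0.046054·9.82) = 1.3853 + (-1.3853)·0.63619 = 0.50400 mol/L.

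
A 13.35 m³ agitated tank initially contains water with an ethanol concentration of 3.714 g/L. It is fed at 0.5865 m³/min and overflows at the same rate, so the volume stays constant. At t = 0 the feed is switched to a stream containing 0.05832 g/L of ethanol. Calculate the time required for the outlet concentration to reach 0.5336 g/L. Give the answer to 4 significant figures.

46.44 min

Species balance: V dC/dt = Q(C_in − C) ⇒ τ = V/Q = 22.7621 min.
C(t) = C_in + (C₀ − C_in) e^(−t/τ). Set C = 0.5336 and solve for t:
e^(−t/τ) = (C − C_in)/(C₀ − C_in) = (0.5336 − 0.05832)/(3.714 − 0.05832) = 0.130011
t = −τ ln(…) = 22.7621 × 2.04013 = 46.4378 min.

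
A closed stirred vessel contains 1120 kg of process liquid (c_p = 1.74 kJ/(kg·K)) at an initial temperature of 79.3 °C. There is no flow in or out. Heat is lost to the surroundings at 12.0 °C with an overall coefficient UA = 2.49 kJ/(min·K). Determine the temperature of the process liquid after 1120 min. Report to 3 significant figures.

28.1 °C

Lumped-capacitance energy balance: M c_p dT/dt = UA(T_amb − T).
dT/dt = (T_ss − T)/τ with T_ss = T_amb = 12.000 °C, τ = M c_p/UA = 1120·1.74/2.49 = 782.65 min.
Integrating: T(t) = T_ss + (T₀ − T_ss) e^(−t/τ).
T(1120) = 12.000 + (67.300)·0.23906 = 28.089 °C.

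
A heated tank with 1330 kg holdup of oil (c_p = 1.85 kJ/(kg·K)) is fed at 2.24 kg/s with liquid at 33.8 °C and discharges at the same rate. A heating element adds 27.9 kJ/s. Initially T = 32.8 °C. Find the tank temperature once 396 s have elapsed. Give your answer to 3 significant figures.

36.6 °C

M c_p dT/dt = ṁ c_p (T_in − T) + Q̇.
τ = M/ṁ = 593.75 s; T_ss = T_in + Q̇/(ṁ c_p) = 33.8 + 27.9/(2.24·1.85) = 40.533 °C.
This is linear first-order; T(t) = T_ss + (T₀ − T_ss) e^(−t/τ).
T(396) = 40.533 + (-7.7326)·e^(−396/593.75) = 40.533 + (-7.7326)·0.51327 = 36.564 °C.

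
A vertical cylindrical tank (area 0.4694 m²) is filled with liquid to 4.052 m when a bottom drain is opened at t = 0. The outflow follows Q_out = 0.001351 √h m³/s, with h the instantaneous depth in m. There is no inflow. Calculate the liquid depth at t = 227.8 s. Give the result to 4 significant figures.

Mass balance (ρ constant): A dh/dt = −0.001351 √h.
This is separable: 2 d(√h)/dt = −0.001351/A, so √h = √h₀ − (0.001351/(2A)) t.
√h = √4.052 − 0.001351·227.8/(2·0.4694) = 2.01296 − 0.327820 = 1.68514.
h = 1.68514² = 2.83969 m.

2.840 m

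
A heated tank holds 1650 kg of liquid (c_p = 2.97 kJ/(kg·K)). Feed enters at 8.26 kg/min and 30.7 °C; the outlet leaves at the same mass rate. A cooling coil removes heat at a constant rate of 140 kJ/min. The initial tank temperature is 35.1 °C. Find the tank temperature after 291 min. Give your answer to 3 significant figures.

27.3 °C

Heat balance on the well-mixed liquid: M c_p dT/dt = ṁ c_p (T_in − T) − 140.
τ = M/ṁ = 199.76 min; T_ss = T_in − Q̇/(ṁ c_p) = 30.7 − 140/(8.26·2.97) = 24.993 °C.
Integrating: T(t) = T_ss + (T₀ − T_ss) e^(−t/τ).
T(291) = 24.993 + (10.107)·e^(−291/199.76) = 24.993 + (10.107)·0.23299 = 27.348 °C.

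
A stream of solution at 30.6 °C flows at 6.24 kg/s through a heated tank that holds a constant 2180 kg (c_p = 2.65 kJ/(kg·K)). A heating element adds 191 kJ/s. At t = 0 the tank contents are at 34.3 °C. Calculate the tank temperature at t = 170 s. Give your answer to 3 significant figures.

37.3 °C

M c_p dT/dt = ṁ c_p (T_in − T) + Q̇.
Rearrange: dT/dt = (T_ss − T)/τ with τ = M/ṁ = 349.36 s and T_ss = T_in + Q̇/(ṁ c_p) = 42.151 °C.
This is linear first-order; T(t) = T_ss + (T₀ − T_ss) e^(−t/τ).
T(170) = 42.151 + (-7.8506)·e^(−170/349.36) = 42.151 + (-7.8506)·0.61471 = 37.325 °C.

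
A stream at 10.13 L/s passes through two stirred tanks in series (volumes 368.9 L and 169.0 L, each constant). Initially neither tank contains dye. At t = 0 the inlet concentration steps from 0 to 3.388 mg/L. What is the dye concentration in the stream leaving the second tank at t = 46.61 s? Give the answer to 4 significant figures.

1.825 mg/L

Species balance on tank i: dCᵢ/dt = (Cᵢ₋₁ − Cᵢ)/τᵢ with τᵢ = Vᵢ/Q.
τ₁ = 368.9/10.13 = 36.4166 s; τ₂ = 169.0/10.13 = 16.6831 s.
Tank 1: C₁ = C_in(1 − e^(−t/τ₁)). Tank 2 (τ₁ ≠ τ₂): C₂ = C_in[1 − (τ₁ e^(−t/τ₁) − τ₂ e^(−t/τ₂))/(τ₁ − τ₂)].
At t = 46.61: e^(−t/τ₁) = 0.278062, e^(−t/τ₂) = 0.0611857.
C₂ = 3.388·[1 − (36.4166·0.278062 − 16.6831·0.0611857)/(19.7335)] = 3.388·0.538586 = 1.82473 mg/L.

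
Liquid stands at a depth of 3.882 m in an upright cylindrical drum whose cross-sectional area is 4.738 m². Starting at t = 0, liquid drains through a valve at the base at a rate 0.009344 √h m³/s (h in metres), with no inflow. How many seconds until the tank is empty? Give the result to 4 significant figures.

A dh/dt = −Q_out = −0.009344 √h.
Separate and integrate: 2(√h − √h₀) = −(0.009344/A) t.
Tank is empty when √h = 0: t_empty = 2A√h₀/0.009344.
t_empty = 2·4.738·√3.882/0.009344 = 9.47600·1.97028/0.009344 = 1998.11 s.

1998 s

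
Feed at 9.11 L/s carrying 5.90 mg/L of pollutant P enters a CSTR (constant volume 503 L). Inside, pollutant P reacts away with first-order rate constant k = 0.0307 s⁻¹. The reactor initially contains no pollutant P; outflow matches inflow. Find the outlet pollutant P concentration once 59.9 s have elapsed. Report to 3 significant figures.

Species balance: V dC/dt = Q C_in − Q C − k V C.
dC/dt = (Q/V) C_in − (Q/V + k) C; effective rate a = Q/V + k = 0.018111 + 0.0307 = 0.048811 s⁻¹.
C_ss = Q C_in/(Q + kV) = 2.1892 mg/L; C(t) = C_ss + (C₀ − C_ss) e^(−a t).
C(59.9) = 2.1892 + (-2.1892)·e^(−0.048811·59.9) = 2.1892 + (-2.1892)·0.053729 = 2.0716 mg/L.

2.07 mg/L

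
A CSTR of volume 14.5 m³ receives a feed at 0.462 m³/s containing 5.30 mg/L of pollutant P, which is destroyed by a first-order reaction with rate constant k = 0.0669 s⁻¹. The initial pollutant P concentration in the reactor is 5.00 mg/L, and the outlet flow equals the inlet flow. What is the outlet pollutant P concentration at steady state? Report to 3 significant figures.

Accumulation = in − out − consumed: V dC/dt = Q C_in − Q C − k V C.
Steady state (dC/dt = 0): C_ss = Q C_in/(Q + kV) = C_in/(1 + kV/Q).
C_ss = 0.462·5.30/(0.462 + 0.0669·14.5) = 2.4486/1.4321 = 1.7099 mg/L.

1.71 mg/L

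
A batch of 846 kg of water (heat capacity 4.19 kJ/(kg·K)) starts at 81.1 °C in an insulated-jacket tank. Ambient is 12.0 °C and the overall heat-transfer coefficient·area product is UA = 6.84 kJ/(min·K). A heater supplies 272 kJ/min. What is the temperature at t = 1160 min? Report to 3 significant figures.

54.9 °C

Lumped-capacitance energy balance: M c_p dT/dt = UA(T_amb − T) + Q̇.
dT/dt = (T_ss − T)/τ with T_ss = T_amb + Q̇/UA = 12.0 + 272/6.84 = 51.766 °C, τ = M c_p/UA = 846·4.19/6.84 = 518.24 min.
Integrating: T(t) = T_ss + (T₀ − T_ss) e^(−t/τ).
T(1160) = 51.766 + (29.334)·0.10663 = 54.894 °C.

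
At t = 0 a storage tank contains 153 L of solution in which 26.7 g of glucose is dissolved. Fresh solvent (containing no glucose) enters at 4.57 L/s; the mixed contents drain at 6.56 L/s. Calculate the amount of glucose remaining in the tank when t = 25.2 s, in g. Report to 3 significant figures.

7.21 g

Total volume: dV/dt = Q_in − Q_out = -1.9900 L/s, so V(t) = 153 − 1.9900 t and V(25.2) = 102.85 L.
Solute balance: dm/dt = 0 − Q_out C = −Q_out m/V(t).
dm/m = −Q_out dt/(V₀ − 1.9900 t); integrating gives ln(m/m₀) = −(Q_out/(Q_in−Q_out)) ln(V/V₀).
m = m₀ (V₀/V)^(Q_out/(Q_in−Q_out)) = 26.7 × (153/102.85)^(-3.2965) = 7.2101 g.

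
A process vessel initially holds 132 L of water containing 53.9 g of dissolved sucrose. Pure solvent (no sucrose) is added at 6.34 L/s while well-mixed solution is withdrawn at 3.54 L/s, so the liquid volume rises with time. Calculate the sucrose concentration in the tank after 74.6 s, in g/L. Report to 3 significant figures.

Total volume: dV/dt = Q_in − Q_out = 2.8000 L/s, so V(t) = 132 + 2.8000 t and V(74.6) = 340.88 L.
Species balance (pure solvent in): dm/dt = −Q_out · m/V(t).
dm/m = −Q_out dt/(V₀ + 2.8000 t); integrating gives ln(m/m₀) = −(Q_out/(Q_in−Q_out)) ln(V/V₀).
m = m₀ (V₀/V)^(Q_out/(Q_in−Q_out)) = 53.9 × (132/340.88)^(1.2643) = 16.243 g.
C = m/V = 16.243/340.88 = 0.047650 g/L.

0.0477 g/L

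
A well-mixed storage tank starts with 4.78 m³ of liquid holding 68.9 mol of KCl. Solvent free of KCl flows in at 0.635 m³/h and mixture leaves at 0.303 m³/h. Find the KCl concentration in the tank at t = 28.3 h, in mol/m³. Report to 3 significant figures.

1.80 mol/m³

Let m(t) be the amount of KCl. Volume: V(t) = V₀ + (Q_in − Q_out) t = 4.78 + 0.33200 t; V(28.3) = 14.176 m³.
Solute balance: dm/dt = 0 − Q_out C = −Q_out m/V(t).
Separate: dm/m = −Q_out dt/V(t) ⇒ ln(m/m₀) = −(Q_out/(Q_in−Q_out)) ln(V/V₀).
m = m₀ (V₀/V)^(Q_out/(Q_in−Q_out)) = 68.9 × (4.78/14.176)^(0.91265) = 25.547 mol.
C = m/V = 25.547/14.176 = 1.8022 mol/m³.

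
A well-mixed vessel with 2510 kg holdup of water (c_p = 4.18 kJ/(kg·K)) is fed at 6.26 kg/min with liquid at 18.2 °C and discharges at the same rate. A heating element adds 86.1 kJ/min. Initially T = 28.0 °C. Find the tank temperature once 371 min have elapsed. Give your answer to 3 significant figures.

Unsteady energy balance on the tank contents: M c_p dT/dt = ṁ c_p (T_in − T) + 86.1.
Rearrange: dT/dt = (T_ss − T)/τ with τ = M/ṁ = 400.96 min and T_ss = T_in + Q̇/(ṁ c_p) = 21.490 °C.
This is linear first-order; T(t) = T_ss + (T₀ − T_ss) e^(−t/τ).
T(371) = 21.490 + (6.5096)·e^(−371/400.96) = 21.490 + (6.5096)·0.39642 = 24.071 °C.

24.1 °C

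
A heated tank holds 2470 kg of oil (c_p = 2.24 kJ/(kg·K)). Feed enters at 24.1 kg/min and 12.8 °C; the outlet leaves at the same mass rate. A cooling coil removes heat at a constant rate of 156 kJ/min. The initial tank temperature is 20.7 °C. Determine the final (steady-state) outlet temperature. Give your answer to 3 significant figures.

Energy balance: M c_p dT/dt = ṁ c_p (T_in − T) − 156.
At steady state dT/dt = 0 ⇒ T_ss = T_in − Q̇/(ṁ c_p) = 12.8 − 156/(24.1·2.24) = 9.9103 °C.

9.91 °C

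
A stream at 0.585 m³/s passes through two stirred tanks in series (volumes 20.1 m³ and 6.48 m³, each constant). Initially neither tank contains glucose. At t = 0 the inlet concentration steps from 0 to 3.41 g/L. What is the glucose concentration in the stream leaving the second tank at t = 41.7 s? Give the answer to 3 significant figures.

Time constants: τᵢ = Vᵢ/Q for each well-mixed tank.
τ₁ = 20.1/0.585 = 34.359 s; τ₂ = 6.48/0.585 = 11.077 s.
Tank 1: C₁ = C_in(1 − e^(−t/τ₁)). Tank 2 (τ₁ ≠ τ₂): C₂ = C_in[1 − (τ₁ e^(−t/τ₁) − τ₂ e^(−t/τ₂))/(τ₁ − τ₂)].
At t = 41.7: e^(−t/τ₁) = 0.29711, e^(−t/τ₂) = 0.023177.
C₂ = 3.41·[1 − (34.359·0.29711 − 11.077·0.023177)/(23.282)] = 3.41·0.57256 = 1.9524 g/L.

1.95 g/L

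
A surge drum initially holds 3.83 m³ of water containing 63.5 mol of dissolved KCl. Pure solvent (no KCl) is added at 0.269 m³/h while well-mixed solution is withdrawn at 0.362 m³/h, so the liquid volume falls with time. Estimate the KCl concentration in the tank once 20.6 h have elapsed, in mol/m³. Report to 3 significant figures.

2.23 mol/m³

Total volume: dV/dt = Q_in − Q_out = -0.093000 m³/h, so V(t) = 3.83 − 0.093000 t and V(20.6) = 1.9142 m³.
Solute balance: dm/dt = 0 − Q_out C = −Q_out m/V(t).
dm/m = −Q_out dt/(V₀ − 0.093000 t); integrating gives ln(m/m₀) = −(Q_out/(Q_in−Q_out)) ln(V/V₀).
m = m₀ (V₀/V)^(Q_out/(Q_in−Q_out)) = 63.5 × (3.83/1.9142)^(-3.8925) = 4.2689 mol.
C = m/V = 4.2689/1.9142 = 2.2301 mol/m³.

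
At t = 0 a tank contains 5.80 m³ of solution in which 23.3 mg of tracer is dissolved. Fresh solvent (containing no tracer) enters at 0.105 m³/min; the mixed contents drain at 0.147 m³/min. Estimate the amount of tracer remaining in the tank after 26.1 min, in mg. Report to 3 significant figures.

Let m(t) be the amount of tracer. Volume: V(t) = V₀ + (Q_in − Q_out) t = 5.80 − 0.042000 t; V(26.1) = 4.7038 m³.
Species balance (pure solvent in): dm/dt = −Q_out · m/V(t).
dm/m = −Q_out dt/(V₀ − 0.042000 t); integrating gives ln(m/m₀) = −(Q_out/(Q_in−Q_out)) ln(V/V₀).
m = m₀ (V₀/V)^(Q_out/(Q_in−Q_out)) = 23.3 × (5.80/4.7038)^(-3.5000) = 11.193 mg.

11.2 mg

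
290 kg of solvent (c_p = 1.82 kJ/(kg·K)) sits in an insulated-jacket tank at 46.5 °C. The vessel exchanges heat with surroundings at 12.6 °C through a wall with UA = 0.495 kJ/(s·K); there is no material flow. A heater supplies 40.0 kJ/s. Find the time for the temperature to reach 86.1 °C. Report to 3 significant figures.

Heat balance on the well-mixed liquid: M c_p dT/dt = −UA(T − T_amb) + Q̇.
τ = M c_p/UA = 1066.3 s; T_ss = T_amb + Q̇/UA = 12.6 + 40.0/0.495 = 93.408 °C.
T(t) = T_ss + (T₀ − T_ss)e^(−t/τ); set T = 86.1:
t = −τ ln[(T − T_ss)/(T₀ − T_ss)] = −1066.3 · ln(0.15580) = 1982.4 s.

1980 s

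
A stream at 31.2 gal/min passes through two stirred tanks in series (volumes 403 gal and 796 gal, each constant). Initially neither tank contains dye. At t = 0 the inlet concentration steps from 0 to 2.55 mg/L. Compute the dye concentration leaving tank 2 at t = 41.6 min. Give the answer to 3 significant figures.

Species balance on tank i: dCᵢ/dt = (Cᵢ₋₁ − Cᵢ)/τᵢ with τᵢ = Vᵢ/Q.
τ₁ = 403/31.2 = 12.917 min; τ₂ = 796/31.2 = 25.513 min.
Tank 1: C₁ = C_in(1 − e^(−t/τ₁)). Tank 2 (τ₁ ≠ τ₂): C₂ = C_in[1 − (τ₁ e^(−t/τ₁) − τ₂ e^(−t/τ₂))/(τ₁ − τ₂)].
At t = 41.6: e^(−t/τ₁) = 0.039929, e^(−t/τ₂) = 0.19582.
C₂ = 2.55·[1 − (12.917·0.039929 − 25.513·0.19582)/(-12.596)] = 2.55·0.64432 = 1.6430 mg/L.

1.64 mg/L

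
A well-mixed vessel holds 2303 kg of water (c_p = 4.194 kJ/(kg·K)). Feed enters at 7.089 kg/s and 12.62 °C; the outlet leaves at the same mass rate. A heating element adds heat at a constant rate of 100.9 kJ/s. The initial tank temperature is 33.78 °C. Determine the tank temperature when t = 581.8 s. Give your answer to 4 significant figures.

M c_p dT/dt = ṁ c_p (T_in − T) + Q̇.
Rearrange: dT/dt = (T_ss − T)/τ with τ = M/ṁ = 324.870 s and T_ss = T_in + Q̇/(ṁ c_p) = 16.0137 °C.
T approaches T_ss exponentially: T(t) = T_ss + (T₀ − T_ss) e^(−t/τ).
T(581.8) = 16.0137 + (17.7663)·e^(−581.8/324.870) = 16.0137 + (17.7663)·0.166815 = 18.9774 °C.

18.98 °C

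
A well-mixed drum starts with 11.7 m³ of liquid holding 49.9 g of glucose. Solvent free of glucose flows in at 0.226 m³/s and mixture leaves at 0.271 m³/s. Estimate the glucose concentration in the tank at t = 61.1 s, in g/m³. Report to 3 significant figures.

1.11 g/m³

Total volume: dV/dt = Q_in − Q_out = -0.045000 m³/s, so V(t) = 11.7 − 0.045000 t and V(61.1) = 8.9505 m³.
No glucose enters, so dm/dt = −Q_out · (m/V).
dm/m = −Q_out dt/(V₀ − 0.045000 t); integrating gives ln(m/m₀) = −(Q_out/(Q_in−Q_out)) ln(V/V₀).
m = m₀ (V₀/V)^(Q_out/(Q_in−Q_out)) = 49.9 × (11.7/8.9505)^(-6.0222) = 9.9422 g.
C = m/V = 9.9422/8.9505 = 1.1108 g/m³.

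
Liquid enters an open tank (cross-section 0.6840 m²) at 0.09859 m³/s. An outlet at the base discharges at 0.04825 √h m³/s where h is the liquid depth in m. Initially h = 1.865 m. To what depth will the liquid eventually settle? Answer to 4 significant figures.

4.175 m

Level balance: A dh/dt = 0.09859 − 0.04825 √h. Setting dh/dt = 0:
Q_in = 0.04825 √h_ss ⇒ √h_ss = 0.09859/0.04825 = 2.04332.
h_ss = 2.04332² = 4.17514 m. (Since h₀ = 1.865 m < h_ss, the level will rise toward this value.)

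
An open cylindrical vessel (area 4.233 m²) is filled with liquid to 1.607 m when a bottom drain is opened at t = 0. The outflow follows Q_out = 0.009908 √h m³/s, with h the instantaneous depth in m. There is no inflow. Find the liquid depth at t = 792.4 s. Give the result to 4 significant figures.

With no inflow, A dh/dt = −0.009908 √h.
∫ h^(−1/2) dh = −(0.009908/A) ∫ dt, giving 2√h = 2√h₀ − (0.009908/A) t.
√h = √1.607 − 0.009908·792.4/(2·4.233) = 1.26768 − 0.927368 = 0.340307.
h = 0.340307² = 0.115809 m.

0.1158 m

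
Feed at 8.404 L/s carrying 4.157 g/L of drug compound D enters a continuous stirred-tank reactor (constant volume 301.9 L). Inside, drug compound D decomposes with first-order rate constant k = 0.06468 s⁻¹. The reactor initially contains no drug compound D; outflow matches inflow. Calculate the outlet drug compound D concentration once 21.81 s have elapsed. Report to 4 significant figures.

Accumulation = in − out − consumed: V dC/dt = Q C_in − Q C − k V C.
This is linear with rate a = Q/V + k = 0.0925170 s⁻¹.
C_ss = Q C_in/(Q + kV) = 1.25078 g/L; C(t) = C_ss + (C₀ − C_ss) e^(−a t).
C(21.81) = 1.25078 + (-1.25078)·e^(−0.0925170·21.81) = 1.25078 + (-1.25078)·0.132948 = 1.08449 g/L.

1.084 g/L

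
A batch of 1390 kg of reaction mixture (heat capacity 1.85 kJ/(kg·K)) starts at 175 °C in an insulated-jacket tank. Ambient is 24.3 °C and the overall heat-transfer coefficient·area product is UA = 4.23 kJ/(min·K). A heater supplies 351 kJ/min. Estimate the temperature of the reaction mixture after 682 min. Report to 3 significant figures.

M c_p dT/dt = −UA(T − T_amb) + Q̇.
dT/dt = (T_ss − T)/τ with T_ss = T_amb + Q̇/UA = 24.3 + 351/4.23 = 107.28 °C, τ = M c_p/UA = 1390·1.85/4.23 = 607.92 min.
Solution: T(t) = T_ss + (T₀ − T_ss) e^(−t/τ).
T(682) = 107.28 + (67.721)·0.32567 = 129.33 °C.

129 °C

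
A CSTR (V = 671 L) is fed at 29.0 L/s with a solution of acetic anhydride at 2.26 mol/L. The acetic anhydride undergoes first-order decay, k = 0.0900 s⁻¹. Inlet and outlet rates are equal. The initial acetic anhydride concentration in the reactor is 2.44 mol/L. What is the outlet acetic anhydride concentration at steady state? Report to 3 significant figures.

Species balance: V dC/dt = Q C_in − Q C − k V C.
At steady state: 0 = Q C_in − (Q + kV) C_ss, so C_ss = Q C_in/(Q + kV).
C_ss = 29.0·2.26/(29.0 + 0.0900·671) = 65.540/89.390 = 0.73319 mol/L.

0.733 mol/L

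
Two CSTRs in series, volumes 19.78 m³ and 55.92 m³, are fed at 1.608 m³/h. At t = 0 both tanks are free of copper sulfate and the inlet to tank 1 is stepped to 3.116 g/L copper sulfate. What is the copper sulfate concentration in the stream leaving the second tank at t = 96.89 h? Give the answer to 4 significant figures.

Species balance on tank i: dCᵢ/dt = (Cᵢ₋₁ − Cᵢ)/τᵢ with τᵢ = Vᵢ/Q.
τ₁ = 19.78/1.608 = 12.3010 h; τ₂ = 55.92/1.608 = 34.7761 h.
Solving the cascade with C₁(0)=C₂(0)=0 gives C₂(t) = C_in[1 − (τ₁ e^(−t/τ₁) − τ₂ e^(−t/τ₂))/(τ₁ − τ₂)].
At t = 96.89: e^(−t/τ₁) = 0.000379522, e^(−t/τ₂) = 0.0616608.
C₂ = 3.116·[1 − (12.3010·0.000379522 − 34.7761·0.0616608)/(-22.4751)] = 3.116·0.904799 = 2.81935 g/L.

2.819 g/L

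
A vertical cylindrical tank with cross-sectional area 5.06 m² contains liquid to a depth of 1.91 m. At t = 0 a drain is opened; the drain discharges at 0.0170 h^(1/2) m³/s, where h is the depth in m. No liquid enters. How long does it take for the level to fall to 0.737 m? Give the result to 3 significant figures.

312 s

With no inflow, A dh/dt = −0.0170 √h.
∫ h^(−1/2) dh = −(0.0170/A) ∫ dt, giving 2√h = 2√h₀ − (0.0170/A) t.
t = 2A(√h₀ − √h)/0.0170 = 2·5.06·(√1.91 − √0.737)/0.0170
  = 10.120 × (1.3820 − 0.85849) / 0.0170 = 311.66 s.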